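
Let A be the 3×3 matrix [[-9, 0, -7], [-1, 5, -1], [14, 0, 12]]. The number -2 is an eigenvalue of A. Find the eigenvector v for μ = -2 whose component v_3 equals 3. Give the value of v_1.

-3

A + 2I = [[-7, 0, -7], [-1, 7, -1], [14, 0, 14]].
Solving (A + 2I)v = 0 gives the eigenspace spanned by (-3, 0, 3).
With v_3 = 3, v = (-3, 0, 3), so v_1 = -3.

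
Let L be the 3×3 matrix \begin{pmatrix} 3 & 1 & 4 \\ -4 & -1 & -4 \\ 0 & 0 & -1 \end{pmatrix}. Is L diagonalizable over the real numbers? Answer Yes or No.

No

Characteristic polynomial: p(s) = s^3 - s^2 - s + 1 = (s - 1)^2(s + 1).
s = 1 has algebraic multiplicity 2; rank(L − 1I) = 2, so geometric multiplicity = 1.
Geometric multiplicity < algebraic multiplicity, so L is not diagonalizable.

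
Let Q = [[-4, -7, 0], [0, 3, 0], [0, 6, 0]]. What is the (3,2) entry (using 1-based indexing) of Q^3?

54

Characteristic polynomial: λ^3 + λ^2 - 12λ = λ(λ - 3)(λ + 4), so the eigenvalues are -4, 0, 3.
λ=0: eigenvector (0, 0, 1).
λ=3: eigenvector (-1, 1, 2).
λ=-4: eigenvector (1, 0, 0).
P = [[0, -1, 1], [0, 1, 0], [1, 2, 0]], D = diag(0, 3, -4), P⁻¹ = [[0, -2, 1], [0, 1, 0], [1, 1, 0]].
Q³ = P·diag(0, 27, -64)·P⁻¹ = [[-64, -91, 0], [0, 27, 0], [0, 54, 0]].
The requested entry is 54.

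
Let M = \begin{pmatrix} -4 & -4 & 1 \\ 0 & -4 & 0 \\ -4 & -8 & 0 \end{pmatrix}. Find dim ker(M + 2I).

1

M + 2I = [[-2, -4, 1], [0, -2, 0], [-4, -8, 2]].
This matrix has rank 2, so its null space has dimension 3 − 2 = 1.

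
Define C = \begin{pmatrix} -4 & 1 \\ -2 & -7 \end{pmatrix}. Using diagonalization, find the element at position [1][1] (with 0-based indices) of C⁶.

77687

Characteristic polynomial: t^2 + 11t + 30 = (t + 5)(t + 6), so the eigenvalues are -6, -5.
t=-6: eigenvector (-1, 2).
t=-5: eigenvector (1, -1).
P = [[-1, 1], [2, -1]], D = diag(-6, -5), P⁻¹ = [[1, 1], [2, 1]].
C⁶ = P·diag(46656, 15625)·P⁻¹ = [[-15406, -31031], [62062, 77687]].
The requested entry is 77687.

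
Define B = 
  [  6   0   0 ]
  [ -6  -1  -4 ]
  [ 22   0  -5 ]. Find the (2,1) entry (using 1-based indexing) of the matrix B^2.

-118

Characteristic polynomial: s^3 - 31s - 30 = (s - 6)(s + 1)(s + 5), so the eigenvalues are -5, -1, 6.
s=6: eigenvector (1, -2, 2).
s=-5: eigenvector (0, 1, 1).
s=-1: eigenvector (0, 1, 0).
P = [[1, 0, 0], [-2, 1, 1], [2, 1, 0]], D = diag(6, -5, -1), P⁻¹ = [[1, 0, 0], [-2, 0, 1], [4, 1, -1]].
B² = P·diag(36, 25, 1)·P⁻¹ = [[36, 0, 0], [-118, 1, 24], [22, 0, 25]].
The requested entry is -118.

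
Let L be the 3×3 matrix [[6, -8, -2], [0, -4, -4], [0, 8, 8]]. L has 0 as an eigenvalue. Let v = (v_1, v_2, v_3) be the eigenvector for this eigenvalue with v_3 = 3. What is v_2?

L = [[6, -8, -2], [0, -4, -4], [0, 8, 8]].
Solving (L)v = 0 gives the eigenspace spanned by (-3, -3, 3).
With v_3 = 3, v = (-3, -3, 3), so v_2 = -3.

-3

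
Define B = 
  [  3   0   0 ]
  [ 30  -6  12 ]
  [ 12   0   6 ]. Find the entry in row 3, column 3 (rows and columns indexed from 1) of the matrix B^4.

1296

Characteristic polynomial: r^3 - 3r^2 - 36r + 108 = (r - 6)(r - 3)(r + 6), so the eigenvalues are -6, 3, 6.
r=3: eigenvector (1, -2, -4).
r=-6: eigenvector (0, 1, 0).
r=6: eigenvector (0, 1, 1).
P = [[1, 0, 0], [-2, 1, 1], [-4, 0, 1]], D = diag(3, -6, 6), P⁻¹ = [[1, 0, 0], [-2, 1, -1], [4, 0, 1]].
B⁴ = P·diag(81, 1296, 1296)·P⁻¹ = [[81, 0, 0], [2430, 1296, 0], [4860, 0, 1296]].
The requested entry is 1296.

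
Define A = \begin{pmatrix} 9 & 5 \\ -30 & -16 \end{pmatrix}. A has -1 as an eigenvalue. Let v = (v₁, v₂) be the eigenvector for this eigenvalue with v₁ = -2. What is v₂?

A + 1I = [[10, 5], [-30, -15]].
Solving (A + 1I)v = 0 gives the eigenspace spanned by (-2, 4).
With v₁ = -2, v = (-2, 4), so v₂ = 4.

4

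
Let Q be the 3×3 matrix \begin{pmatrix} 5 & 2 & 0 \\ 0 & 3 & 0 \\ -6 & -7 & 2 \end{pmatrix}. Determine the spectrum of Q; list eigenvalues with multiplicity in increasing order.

Characteristic polynomial: p(t) = t^3 - 10t^2 + 31t - 30 = (t - 5)(t - 3)(t - 2).
Roots (with multiplicity): 2, 3, 5.

2, 3, 5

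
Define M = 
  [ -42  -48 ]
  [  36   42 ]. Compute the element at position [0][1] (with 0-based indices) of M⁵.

-62208

Characteristic polynomial: r^2 - 36 = (r - 6)(r + 6), so the eigenvalues are -6, 6.
r=-6: eigenvector (4, -3).
r=6: eigenvector (-1, 1).
P = [[4, -1], [-3, 1]], D = diag(-6, 6), P⁻¹ = [[1, 1], [3, 4]].
M⁵ = P·diag(-7776, 7776)·P⁻¹ = [[-54432, -62208], [46656, 54432]].
The requested entry is -62208.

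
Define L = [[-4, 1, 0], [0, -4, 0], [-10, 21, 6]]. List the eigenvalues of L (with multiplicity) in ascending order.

Characteristic polynomial: p(r) = r^3 + 2r^2 - 32r - 96 = (r - 6)(r + 4)^2.
Roots (with multiplicity): -4, -4, 6.

-4, -4, 6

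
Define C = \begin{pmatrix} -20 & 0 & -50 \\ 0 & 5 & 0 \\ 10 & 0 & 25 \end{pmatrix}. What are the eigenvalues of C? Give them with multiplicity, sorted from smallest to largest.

Characteristic polynomial: p(r) = r^3 - 10r^2 + 25r = r(r - 5)^2.
Roots (with multiplicity): 0, 5, 5.

0, 5, 5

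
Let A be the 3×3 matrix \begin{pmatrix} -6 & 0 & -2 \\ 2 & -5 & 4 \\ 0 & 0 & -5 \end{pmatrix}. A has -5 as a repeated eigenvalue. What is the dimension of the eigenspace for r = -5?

2

A + 5I = [[-1, 0, -2], [2, 0, 4], [0, 0, 0]].
This matrix has rank 1, so its null space has dimension 3 − 1 = 2.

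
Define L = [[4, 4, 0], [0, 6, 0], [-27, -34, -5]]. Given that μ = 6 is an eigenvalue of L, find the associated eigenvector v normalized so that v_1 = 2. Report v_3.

-8

L − 6I = [[-2, 4, 0], [0, 0, 0], [-27, -34, -11]].
Solving (L − 6I)v = 0 gives the eigenspace spanned by (2, 1, -8).
With v_1 = 2, v = (2, 1, -8), so v_3 = -8.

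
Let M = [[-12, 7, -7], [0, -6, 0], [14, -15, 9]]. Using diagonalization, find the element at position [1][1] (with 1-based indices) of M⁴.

Characteristic polynomial: t^3 + 9t^2 + 8t - 60 = (t - 2)(t + 5)(t + 6), so the eigenvalues are -6, -5, 2.
t=-5: eigenvector (-1, 0, 1).
t=-6: eigenvector (0, 1, 1).
t=2: eigenvector (-1, 0, 2).
P = [[-1, 0, -1], [0, 1, 0], [1, 1, 2]], D = diag(-5, -6, 2), P⁻¹ = [[-2, 1, -1], [0, 1, 0], [1, -1, 1]].
M⁴ = P·diag(625, 1296, 16)·P⁻¹ = [[1234, -609, 609], [0, 1296, 0], [-1218, 1889, -593]].
The requested entry is 1234.

1234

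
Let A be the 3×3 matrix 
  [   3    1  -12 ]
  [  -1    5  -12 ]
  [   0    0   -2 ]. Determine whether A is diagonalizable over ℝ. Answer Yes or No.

No

Characteristic polynomial: p(μ) = μ^3 - 6μ^2 + 32 = (μ - 4)^2(μ + 2).
μ = 4 has algebraic multiplicity 2; rank(A − 4I) = 2, so geometric multiplicity = 1.
Geometric multiplicity < algebraic multiplicity, so A is not diagonalizable.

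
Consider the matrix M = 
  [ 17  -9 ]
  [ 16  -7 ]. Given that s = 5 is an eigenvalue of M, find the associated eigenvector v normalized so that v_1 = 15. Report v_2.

M − 5I = [[12, -9], [16, -12]].
Solving (M − 5I)v = 0 gives the eigenspace spanned by (15, 20).
With v_1 = 15, v = (15, 20), so v_2 = 20.

20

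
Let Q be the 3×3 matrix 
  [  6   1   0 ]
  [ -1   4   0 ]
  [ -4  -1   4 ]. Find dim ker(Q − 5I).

Q − 5I = [[1, 1, 0], [-1, -1, 0], [-4, -1, -1]].
This matrix has rank 2, so its null space has dimension 3 − 2 = 1.

1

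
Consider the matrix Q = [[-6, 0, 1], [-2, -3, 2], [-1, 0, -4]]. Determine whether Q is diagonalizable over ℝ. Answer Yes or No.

No

Characteristic polynomial: p(μ) = μ^3 + 13μ^2 + 55μ + 75 = (μ + 3)(μ + 5)^2.
μ = -5 has algebraic multiplicity 2; rank(Q + 5I) = 2, so geometric multiplicity = 1.
Geometric multiplicity < algebraic multiplicity, so Q is not diagonalizable.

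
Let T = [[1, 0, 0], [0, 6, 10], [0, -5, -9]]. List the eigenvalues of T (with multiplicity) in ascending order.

Characteristic polynomial: p(r) = r^3 + 2r^2 - 7r + 4 = (r - 1)^2(r + 4).
Roots (with multiplicity): -4, 1, 1.

-4, 1, 1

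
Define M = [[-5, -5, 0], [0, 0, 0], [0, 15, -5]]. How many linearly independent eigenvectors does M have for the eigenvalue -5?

M + 5I = [[0, -5, 0], [0, 5, 0], [0, 15, 0]].
This matrix has rank 1, so its null space has dimension 3 − 1 = 2.

2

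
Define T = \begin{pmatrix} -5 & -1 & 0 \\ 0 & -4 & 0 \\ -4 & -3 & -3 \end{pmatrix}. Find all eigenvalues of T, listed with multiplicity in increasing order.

-5, -4, -3

Characteristic polynomial: p(μ) = μ^3 + 12μ^2 + 47μ + 60 = (μ + 3)(μ + 4)(μ + 5).
Roots (with multiplicity): -5, -4, -3.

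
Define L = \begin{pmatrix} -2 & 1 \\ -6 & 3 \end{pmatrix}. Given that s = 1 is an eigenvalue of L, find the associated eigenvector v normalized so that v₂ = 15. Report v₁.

L − 1I = [[-3, 1], [-6, 2]].
Solving (L − 1I)v = 0 gives the eigenspace spanned by (5, 15).
With v₂ = 15, v = (5, 15), so v₁ = 5.

5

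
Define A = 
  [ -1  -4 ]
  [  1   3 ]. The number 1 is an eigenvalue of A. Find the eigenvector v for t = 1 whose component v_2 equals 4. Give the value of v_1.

-8

A − 1I = [[-2, -4], [1, 2]].
Solving (A − 1I)v = 0 gives the eigenspace spanned by (-8, 4).
With v_2 = 4, v = (-8, 4), so v_1 = -8.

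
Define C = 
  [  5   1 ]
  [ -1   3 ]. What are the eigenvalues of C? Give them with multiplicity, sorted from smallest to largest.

4, 4

Characteristic polynomial: p(t) = t^2 - 8t + 16 = (t - 4)^2.
Roots (with multiplicity): 4, 4.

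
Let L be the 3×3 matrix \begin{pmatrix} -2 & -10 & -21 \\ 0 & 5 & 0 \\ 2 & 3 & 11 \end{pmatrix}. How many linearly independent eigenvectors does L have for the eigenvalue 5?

1

L − 5I = [[-7, -10, -21], [0, 0, 0], [2, 3, 6]].
This matrix has rank 2, so its null space has dimension 3 − 2 = 1.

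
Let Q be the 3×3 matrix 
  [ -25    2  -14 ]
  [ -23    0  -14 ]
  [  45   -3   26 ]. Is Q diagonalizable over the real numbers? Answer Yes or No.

Characteristic polynomial: p(μ) = μ^3 - μ^2 - 16μ - 20 = (μ - 5)(μ + 2)^2.
μ = -2 has algebraic multiplicity 2; rank(Q + 2I) = 2, so geometric multiplicity = 1.
Geometric multiplicity < algebraic multiplicity, so Q is not diagonalizable.

No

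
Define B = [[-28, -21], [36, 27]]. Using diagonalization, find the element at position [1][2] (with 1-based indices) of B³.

-21

Characteristic polynomial: μ^2 + μ = μ(μ + 1), so the eigenvalues are -1, 0.
μ=0: eigenvector (-3, 4).
μ=-1: eigenvector (7, -9).
P = [[-3, 7], [4, -9]], D = diag(0, -1), P⁻¹ = [[9, 7], [4, 3]].
B³ = P·diag(0, -1)·P⁻¹ = [[-28, -21], [36, 27]].
The requested entry is -21.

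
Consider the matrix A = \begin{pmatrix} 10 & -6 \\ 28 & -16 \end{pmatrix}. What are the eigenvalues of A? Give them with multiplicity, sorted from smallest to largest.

-4, -2

Characteristic polynomial: p(μ) = μ^2 + 6μ + 8 = (μ + 2)(μ + 4).
Roots (with multiplicity): -4, -2.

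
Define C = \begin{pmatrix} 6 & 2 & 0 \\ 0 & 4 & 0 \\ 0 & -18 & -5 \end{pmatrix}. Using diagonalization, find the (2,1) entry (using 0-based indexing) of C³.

Characteristic polynomial: μ^3 - 5μ^2 - 26μ + 120 = (μ - 6)(μ - 4)(μ + 5), so the eigenvalues are -5, 4, 6.
μ=6: eigenvector (1, 0, 0).
μ=4: eigenvector (-1, 1, -2).
μ=-5: eigenvector (0, 0, 1).
P = [[1, -1, 0], [0, 1, 0], [0, -2, 1]], D = diag(6, 4, -5), P⁻¹ = [[1, 1, 0], [0, 1, 0], [0, 2, 1]].
C³ = P·diag(216, 64, -125)·P⁻¹ = [[216, 152, 0], [0, 64, 0], [0, -378, -125]].
The requested entry is -378.

-378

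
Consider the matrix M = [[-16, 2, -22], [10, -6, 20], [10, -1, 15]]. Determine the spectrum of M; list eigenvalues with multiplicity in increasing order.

Characteristic polynomial: p(s) = s^3 + 7s^2 - 14s - 120 = (s - 4)(s + 5)(s + 6).
Roots (with multiplicity): -6, -5, 4.

-6, -5, 4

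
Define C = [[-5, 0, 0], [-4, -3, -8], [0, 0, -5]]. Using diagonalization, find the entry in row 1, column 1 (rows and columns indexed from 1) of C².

25

Characteristic polynomial: μ^3 + 13μ^2 + 55μ + 75 = (μ + 3)(μ + 5)^2, so the eigenvalues are -5, -5, -3.
μ=-5: eigenvector (1, 2, 0).
μ=-3: eigenvector (0, 1, 0).
μ=-5: eigenvector (-2, 0, 1).
P = [[1, 0, -2], [2, 1, 0], [0, 0, 1]], D = diag(-5, -3, -5), P⁻¹ = [[1, 0, 2], [-2, 1, -4], [0, 0, 1]].
C² = P·diag(25, 9, 25)·P⁻¹ = [[25, 0, 0], [32, 9, 64], [0, 0, 25]].
The requested entry is 25.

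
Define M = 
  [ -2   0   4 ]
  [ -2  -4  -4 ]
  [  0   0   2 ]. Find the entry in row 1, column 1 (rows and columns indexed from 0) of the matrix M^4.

Characteristic polynomial: μ^3 + 4μ^2 - 4μ - 16 = (μ - 2)(μ + 2)(μ + 4), so the eigenvalues are -4, -2, 2.
μ=-2: eigenvector (1, -1, 0).
μ=2: eigenvector (1, -1, 1).
μ=-4: eigenvector (0, 1, 0).
P = [[1, 1, 0], [-1, -1, 1], [0, 1, 0]], D = diag(-2, 2, -4), P⁻¹ = [[1, 0, -1], [0, 0, 1], [1, 1, 0]].
M⁴ = P·diag(16, 16, 256)·P⁻¹ = [[16, 0, 0], [240, 256, 0], [0, 0, 16]].
The requested entry is 256.

256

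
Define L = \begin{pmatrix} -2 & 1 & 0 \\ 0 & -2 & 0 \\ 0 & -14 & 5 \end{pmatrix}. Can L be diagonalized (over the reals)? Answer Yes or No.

No

Characteristic polynomial: p(s) = s^3 - s^2 - 16s - 20 = (s - 5)(s + 2)^2.
s = -2 has algebraic multiplicity 2; rank(L + 2I) = 2, so geometric multiplicity = 1.
Geometric multiplicity < algebraic multiplicity, so L is not diagonalizable.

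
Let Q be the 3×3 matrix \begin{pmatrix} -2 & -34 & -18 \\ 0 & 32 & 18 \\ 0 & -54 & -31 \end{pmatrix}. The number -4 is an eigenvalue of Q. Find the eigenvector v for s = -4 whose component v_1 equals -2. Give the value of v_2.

2

Q + 4I = [[2, -34, -18], [0, 36, 18], [0, -54, -27]].
Solving (Q + 4I)v = 0 gives the eigenspace spanned by (-2, 2, -4).
With v_1 = -2, v = (-2, 2, -4), so v_2 = 2.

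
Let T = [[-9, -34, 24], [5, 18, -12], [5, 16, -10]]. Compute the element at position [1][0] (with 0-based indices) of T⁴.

-255

Characteristic polynomial: λ^3 + λ^2 - 10λ + 8 = (λ - 2)(λ - 1)(λ + 4), so the eigenvalues are -4, 1, 2.
λ=1: eigenvector (-1, 1, 1).
λ=2: eigenvector (-4, 2, 1).
λ=-4: eigenvector (-2, 1, 1).
P = [[-1, -4, -2], [1, 2, 1], [1, 1, 1]], D = diag(1, 2, -4), P⁻¹ = [[1, 2, 0], [0, 1, -1], [-1, -3, 2]].
T⁴ = P·diag(1, 16, 256)·P⁻¹ = [[511, 1470, -960], [-255, -734, 480], [-255, -750, 496]].
The requested entry is -255.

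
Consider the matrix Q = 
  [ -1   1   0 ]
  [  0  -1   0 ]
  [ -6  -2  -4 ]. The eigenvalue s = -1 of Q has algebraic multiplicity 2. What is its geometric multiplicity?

Q + 1I = [[0, 1, 0], [0, 0, 0], [-6, -2, -3]].
This matrix has rank 2, so its null space has dimension 3 − 2 = 1.

1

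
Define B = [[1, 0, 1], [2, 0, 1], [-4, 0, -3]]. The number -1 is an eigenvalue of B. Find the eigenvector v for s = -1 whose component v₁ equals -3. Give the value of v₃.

B + 1I = [[2, 0, 1], [2, 1, 1], [-4, 0, -2]].
Solving (B + 1I)v = 0 gives the eigenspace spanned by (-3, 0, 6).
With v₁ = -3, v = (-3, 0, 6), so v₃ = 6.

6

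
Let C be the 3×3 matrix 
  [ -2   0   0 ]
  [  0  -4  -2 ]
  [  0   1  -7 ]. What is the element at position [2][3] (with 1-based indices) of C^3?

-182

Characteristic polynomial: μ^3 + 13μ^2 + 52μ + 60 = (μ + 2)(μ + 5)(μ + 6), so the eigenvalues are -6, -5, -2.
μ=-5: eigenvector (0, 2, 1).
μ=-6: eigenvector (0, -1, -1).
μ=-2: eigenvector (1, 0, 0).
P = [[0, 0, 1], [2, -1, 0], [1, -1, 0]], D = diag(-5, -6, -2), P⁻¹ = [[0, 1, -1], [0, 1, -2], [1, 0, 0]].
C³ = P·diag(-125, -216, -8)·P⁻¹ = [[-8, 0, 0], [0, -34, -182], [0, 91, -307]].
The requested entry is -182.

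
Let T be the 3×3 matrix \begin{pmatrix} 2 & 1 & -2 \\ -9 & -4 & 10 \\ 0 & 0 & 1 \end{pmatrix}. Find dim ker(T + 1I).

T + 1I = [[3, 1, -2], [-9, -3, 10], [0, 0, 2]].
This matrix has rank 2, so its null space has dimension 3 − 2 = 1.

1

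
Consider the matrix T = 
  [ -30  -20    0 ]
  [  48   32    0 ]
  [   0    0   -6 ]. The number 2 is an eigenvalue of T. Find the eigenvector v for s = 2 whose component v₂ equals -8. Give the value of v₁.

5

T − 2I = [[-32, -20, 0], [48, 30, 0], [0, 0, -8]].
Solving (T − 2I)v = 0 gives the eigenspace spanned by (5, -8, 0).
With v₂ = -8, v = (5, -8, 0), so v₁ = 5.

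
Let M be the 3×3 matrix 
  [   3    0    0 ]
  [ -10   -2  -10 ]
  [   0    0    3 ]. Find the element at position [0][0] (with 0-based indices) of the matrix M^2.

9

Characteristic polynomial: μ^3 - 4μ^2 - 3μ + 18 = (μ - 3)^2(μ + 2), so the eigenvalues are -2, 3, 3.
μ=3: eigenvector (1, 0, -1).
μ=-2: eigenvector (0, 1, 0).
μ=3: eigenvector (0, -2, 1).
P = [[1, 0, 0], [0, 1, -2], [-1, 0, 1]], D = diag(3, -2, 3), P⁻¹ = [[1, 0, 0], [2, 1, 2], [1, 0, 1]].
M² = P·diag(9, 4, 9)·P⁻¹ = [[9, 0, 0], [-10, 4, -10], [0, 0, 9]].
The requested entry is 9.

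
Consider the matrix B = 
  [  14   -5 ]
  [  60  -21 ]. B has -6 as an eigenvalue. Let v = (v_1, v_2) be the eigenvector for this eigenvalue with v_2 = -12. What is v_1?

-3

B + 6I = [[20, -5], [60, -15]].
Solving (B + 6I)v = 0 gives the eigenspace spanned by (-3, -12).
With v_2 = -12, v = (-3, -12), so v_1 = -3.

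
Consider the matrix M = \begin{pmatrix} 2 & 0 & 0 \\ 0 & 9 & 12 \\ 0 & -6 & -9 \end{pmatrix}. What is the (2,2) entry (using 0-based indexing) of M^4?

81

Characteristic polynomial: λ^3 - 2λ^2 - 9λ + 18 = (λ - 3)(λ - 2)(λ + 3), so the eigenvalues are -3, 2, 3.
λ=2: eigenvector (1, 0, 0).
λ=-3: eigenvector (0, 1, -1).
λ=3: eigenvector (0, 2, -1).
P = [[1, 0, 0], [0, 1, 2], [0, -1, -1]], D = diag(2, -3, 3), P⁻¹ = [[1, 0, 0], [0, -1, -2], [0, 1, 1]].
M⁴ = P·diag(16, 81, 81)·P⁻¹ = [[16, 0, 0], [0, 81, 0], [0, 0, 81]].
The requested entry is 81.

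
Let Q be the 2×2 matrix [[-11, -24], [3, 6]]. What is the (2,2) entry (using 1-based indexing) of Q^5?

Characteristic polynomial: λ^2 + 5λ + 6 = (λ + 2)(λ + 3), so the eigenvalues are -3, -2.
λ=-2: eigenvector (-8, 3).
λ=-3: eigenvector (-3, 1).
P = [[-8, -3], [3, 1]], D = diag(-2, -3), P⁻¹ = [[1, 3], [-3, -8]].
Q⁵ = P·diag(-32, -243)·P⁻¹ = [[-1931, -5064], [633, 1656]].
The requested entry is 1656.

1656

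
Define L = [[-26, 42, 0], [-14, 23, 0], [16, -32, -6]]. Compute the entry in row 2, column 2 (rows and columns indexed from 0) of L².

Characteristic polynomial: λ^3 + 9λ^2 + 8λ - 60 = (λ - 2)(λ + 5)(λ + 6), so the eigenvalues are -6, -5, 2.
λ=2: eigenvector (-3, -2, 2).
λ=-5: eigenvector (2, 1, 0).
λ=-6: eigenvector (0, 0, 1).
P = [[-3, 2, 0], [-2, 1, 0], [2, 0, 1]], D = diag(2, -5, -6), P⁻¹ = [[1, -2, 0], [2, -3, 0], [-2, 4, 1]].
L² = P·diag(4, 25, 36)·P⁻¹ = [[88, -126, 0], [42, -59, 0], [-64, 128, 36]].
The requested entry is 36.

36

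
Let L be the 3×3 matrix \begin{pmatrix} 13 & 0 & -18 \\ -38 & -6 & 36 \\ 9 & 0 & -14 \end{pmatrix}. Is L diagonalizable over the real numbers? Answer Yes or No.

Characteristic polynomial: p(r) = r^3 + 7r^2 - 14r - 120 = (r - 4)(r + 5)(r + 6).
All 3 eigenvalues are distinct, so L is diagonalizable.

Yes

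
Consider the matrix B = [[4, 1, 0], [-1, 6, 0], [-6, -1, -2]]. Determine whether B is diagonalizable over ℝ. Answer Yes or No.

Characteristic polynomial: p(t) = t^3 - 8t^2 + 5t + 50 = (t - 5)^2(t + 2).
t = 5 has algebraic multiplicity 2; rank(B − 5I) = 2, so geometric multiplicity = 1.
Geometric multiplicity < algebraic multiplicity, so B is not diagonalizable.

No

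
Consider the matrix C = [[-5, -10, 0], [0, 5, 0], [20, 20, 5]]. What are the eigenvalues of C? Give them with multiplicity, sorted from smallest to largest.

Characteristic polynomial: p(s) = s^3 - 5s^2 - 25s + 125 = (s - 5)^2(s + 5).
Roots (with multiplicity): -5, 5, 5.

-5, 5, 5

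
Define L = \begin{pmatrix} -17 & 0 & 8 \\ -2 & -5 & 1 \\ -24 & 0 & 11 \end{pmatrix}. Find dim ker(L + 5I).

1

L + 5I = [[-12, 0, 8], [-2, 0, 1], [-24, 0, 16]].
This matrix has rank 2, so its null space has dimension 3 − 2 = 1.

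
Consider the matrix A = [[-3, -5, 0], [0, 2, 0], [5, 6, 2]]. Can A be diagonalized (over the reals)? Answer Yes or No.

Characteristic polynomial: p(t) = t^3 - t^2 - 8t + 12 = (t - 2)^2(t + 3).
t = 2 has algebraic multiplicity 2; rank(A − 2I) = 2, so geometric multiplicity = 1.
Geometric multiplicity < algebraic multiplicity, so A is not diagonalizable.

No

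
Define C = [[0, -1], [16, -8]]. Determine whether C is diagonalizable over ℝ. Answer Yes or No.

No

Characteristic polynomial: p(λ) = λ^2 + 8λ + 16 = (λ + 4)^2.
λ = -4 has algebraic multiplicity 2; rank(C + 4I) = 1, so geometric multiplicity = 1.
Geometric multiplicity < algebraic multiplicity, so C is not diagonalizable.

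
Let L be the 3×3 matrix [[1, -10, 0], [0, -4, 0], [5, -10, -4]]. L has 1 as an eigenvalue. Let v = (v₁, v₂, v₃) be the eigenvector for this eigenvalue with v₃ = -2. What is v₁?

L − 1I = [[0, -10, 0], [0, -5, 0], [5, -10, -5]].
Solving (L − 1I)v = 0 gives the eigenspace spanned by (-2, 0, -2).
With v₃ = -2, v = (-2, 0, -2), so v₁ = -2.

-2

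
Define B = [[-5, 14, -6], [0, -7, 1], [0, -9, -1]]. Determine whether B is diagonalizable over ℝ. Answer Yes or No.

No

Characteristic polynomial: p(t) = t^3 + 13t^2 + 56t + 80 = (t + 4)^2(t + 5).
t = -4 has algebraic multiplicity 2; rank(B + 4I) = 2, so geometric multiplicity = 1.
Geometric multiplicity < algebraic multiplicity, so B is not diagonalizable.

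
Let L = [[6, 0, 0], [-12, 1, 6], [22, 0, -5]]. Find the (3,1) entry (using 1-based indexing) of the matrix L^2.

22

Characteristic polynomial: r^3 - 2r^2 - 29r + 30 = (r - 6)(r - 1)(r + 5), so the eigenvalues are -5, 1, 6.
r=6: eigenvector (1, 0, 2).
r=1: eigenvector (0, 1, 0).
r=-5: eigenvector (0, -1, 1).
P = [[1, 0, 0], [0, 1, -1], [2, 0, 1]], D = diag(6, 1, -5), P⁻¹ = [[1, 0, 0], [-2, 1, 1], [-2, 0, 1]].
L² = P·diag(36, 1, 25)·P⁻¹ = [[36, 0, 0], [48, 1, -24], [22, 0, 25]].
The requested entry is 22.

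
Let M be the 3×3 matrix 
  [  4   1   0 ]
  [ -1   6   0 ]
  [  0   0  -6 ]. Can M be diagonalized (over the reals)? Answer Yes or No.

No

Characteristic polynomial: p(r) = r^3 - 4r^2 - 35r + 150 = (r - 5)^2(r + 6).
r = 5 has algebraic multiplicity 2; rank(M − 5I) = 2, so geometric multiplicity = 1.
Geometric multiplicity < algebraic multiplicity, so M is not diagonalizable.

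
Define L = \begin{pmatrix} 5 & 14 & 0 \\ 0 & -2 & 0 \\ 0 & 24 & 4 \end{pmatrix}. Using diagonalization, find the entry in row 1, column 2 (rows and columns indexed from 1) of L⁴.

1218

Characteristic polynomial: r^3 - 7r^2 + 2r + 40 = (r - 5)(r - 4)(r + 2), so the eigenvalues are -2, 4, 5.
r=5: eigenvector (1, 0, 0).
r=-2: eigenvector (-2, 1, -4).
r=4: eigenvector (0, 0, 1).
P = [[1, -2, 0], [0, 1, 0], [0, -4, 1]], D = diag(5, -2, 4), P⁻¹ = [[1, 2, 0], [0, 1, 0], [0, 4, 1]].
L⁴ = P·diag(625, 16, 256)·P⁻¹ = [[625, 1218, 0], [0, 16, 0], [0, 960, 256]].
The requested entry is 1218.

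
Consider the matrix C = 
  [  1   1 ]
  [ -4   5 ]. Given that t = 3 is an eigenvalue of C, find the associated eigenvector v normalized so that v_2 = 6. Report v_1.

C − 3I = [[-2, 1], [-4, 2]].
Solving (C − 3I)v = 0 gives the eigenspace spanned by (3, 6).
With v_2 = 6, v = (3, 6), so v_1 = 3.

3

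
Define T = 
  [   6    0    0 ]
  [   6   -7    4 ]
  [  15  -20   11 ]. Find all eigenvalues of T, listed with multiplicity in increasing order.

1, 3, 6

Characteristic polynomial: p(μ) = μ^3 - 10μ^2 + 27μ - 18 = (μ - 6)(μ - 3)(μ - 1).
Roots (with multiplicity): 1, 3, 6.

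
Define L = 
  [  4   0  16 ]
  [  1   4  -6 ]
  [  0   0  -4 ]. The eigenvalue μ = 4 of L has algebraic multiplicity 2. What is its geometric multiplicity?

1

L − 4I = [[0, 0, 16], [1, 0, -6], [0, 0, -8]].
This matrix has rank 2, so its null space has dimension 3 − 2 = 1.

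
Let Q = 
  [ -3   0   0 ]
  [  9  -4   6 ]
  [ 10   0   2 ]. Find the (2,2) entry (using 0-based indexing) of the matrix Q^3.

Characteristic polynomial: t^3 + 5t^2 - 2t - 24 = (t - 2)(t + 3)(t + 4), so the eigenvalues are -4, -3, 2.
t=-3: eigenvector (1, -3, -2).
t=2: eigenvector (0, 1, 1).
t=-4: eigenvector (0, 1, 0).
P = [[1, 0, 0], [-3, 1, 1], [-2, 1, 0]], D = diag(-3, 2, -4), P⁻¹ = [[1, 0, 0], [2, 0, 1], [1, 1, -1]].
Q³ = P·diag(-27, 8, -64)·P⁻¹ = [[-27, 0, 0], [33, -64, 72], [70, 0, 8]].
The requested entry is 8.

8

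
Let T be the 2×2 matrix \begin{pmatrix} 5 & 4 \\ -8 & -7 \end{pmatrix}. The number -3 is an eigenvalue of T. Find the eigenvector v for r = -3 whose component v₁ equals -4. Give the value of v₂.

T + 3I = [[8, 4], [-8, -4]].
Solving (T + 3I)v = 0 gives the eigenspace spanned by (-4, 8).
With v₁ = -4, v = (-4, 8), so v₂ = 8.

8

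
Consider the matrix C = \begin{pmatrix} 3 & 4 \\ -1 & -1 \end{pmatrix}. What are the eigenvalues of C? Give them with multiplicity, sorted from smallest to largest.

Characteristic polynomial: p(t) = t^2 - 2t + 1 = (t - 1)^2.
Roots (with multiplicity): 1, 1.

1, 1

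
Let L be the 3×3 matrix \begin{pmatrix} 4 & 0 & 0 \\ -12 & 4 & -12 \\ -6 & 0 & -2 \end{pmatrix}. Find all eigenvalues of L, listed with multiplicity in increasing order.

Characteristic polynomial: p(s) = s^3 - 6s^2 + 32 = (s - 4)^2(s + 2).
Roots (with multiplicity): -2, 4, 4.

-2, 4, 4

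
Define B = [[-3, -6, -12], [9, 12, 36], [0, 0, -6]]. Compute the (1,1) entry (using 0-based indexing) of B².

Characteristic polynomial: r^3 - 3r^2 - 36r + 108 = (r - 6)(r - 3)(r + 6), so the eigenvalues are -6, 3, 6.
r=6: eigenvector (2, -3, 0).
r=3: eigenvector (1, -1, 0).
r=-6: eigenvector (0, -2, 1).
P = [[2, 1, 0], [-3, -1, -2], [0, 0, 1]], D = diag(6, 3, -6), P⁻¹ = [[-1, -1, -2], [3, 2, 4], [0, 0, 1]].
B² = P·diag(36, 9, 36)·P⁻¹ = [[-45, -54, -108], [81, 90, 108], [0, 0, 36]].
The requested entry is 90.

90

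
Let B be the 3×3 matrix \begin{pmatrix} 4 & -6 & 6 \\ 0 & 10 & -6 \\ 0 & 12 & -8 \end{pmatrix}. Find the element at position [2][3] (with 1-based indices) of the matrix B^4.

-240

Characteristic polynomial: r^3 - 6r^2 + 32 = (r - 4)^2(r + 2), so the eigenvalues are -2, 4, 4.
r=-2: eigenvector (-1, 1, 2).
r=4: eigenvector (1, 0, 0).
r=4: eigenvector (1, -1, -1).
P = [[-1, 1, 1], [1, 0, -1], [2, 0, -1]], D = diag(-2, 4, 4), P⁻¹ = [[0, -1, 1], [1, 1, 0], [0, -2, 1]].
B⁴ = P·diag(16, 256, 256)·P⁻¹ = [[256, -240, 240], [0, 496, -240], [0, 480, -224]].
The requested entry is -240.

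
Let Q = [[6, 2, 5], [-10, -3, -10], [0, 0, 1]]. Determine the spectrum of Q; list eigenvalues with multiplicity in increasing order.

Characteristic polynomial: p(s) = s^3 - 4s^2 + 5s - 2 = (s - 2)(s - 1)^2.
Roots (with multiplicity): 1, 1, 2.

1, 1, 2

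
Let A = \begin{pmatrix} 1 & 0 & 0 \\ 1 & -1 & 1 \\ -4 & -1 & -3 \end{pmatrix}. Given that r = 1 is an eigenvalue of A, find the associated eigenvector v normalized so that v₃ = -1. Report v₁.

A − 1I = [[0, 0, 0], [1, -2, 1], [-4, -1, -4]].
Solving (A − 1I)v = 0 gives the eigenspace spanned by (1, 0, -1).
With v₃ = -1, v = (1, 0, -1), so v₁ = 1.

1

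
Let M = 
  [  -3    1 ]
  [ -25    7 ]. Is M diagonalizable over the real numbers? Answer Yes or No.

No

Characteristic polynomial: p(s) = s^2 - 4s + 4 = (s - 2)^2.
s = 2 has algebraic multiplicity 2; rank(M − 2I) = 1, so geometric multiplicity = 1.
Geometric multiplicity < algebraic multiplicity, so M is not diagonalizable.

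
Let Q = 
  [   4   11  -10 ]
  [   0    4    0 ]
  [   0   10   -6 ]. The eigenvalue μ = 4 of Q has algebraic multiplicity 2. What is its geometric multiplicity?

1

Q − 4I = [[0, 11, -10], [0, 0, 0], [0, 10, -10]].
This matrix has rank 2, so its null space has dimension 3 − 2 = 1.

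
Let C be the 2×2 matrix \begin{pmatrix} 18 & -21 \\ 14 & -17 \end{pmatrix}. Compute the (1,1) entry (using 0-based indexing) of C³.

Characteristic polynomial: r^2 - r - 12 = (r - 4)(r + 3), so the eigenvalues are -3, 4.
r=4: eigenvector (-3, -2).
r=-3: eigenvector (1, 1).
P = [[-3, 1], [-2, 1]], D = diag(4, -3), P⁻¹ = [[-1, 1], [-2, 3]].
C³ = P·diag(64, -27)·P⁻¹ = [[246, -273], [182, -209]].
The requested entry is -209.

-209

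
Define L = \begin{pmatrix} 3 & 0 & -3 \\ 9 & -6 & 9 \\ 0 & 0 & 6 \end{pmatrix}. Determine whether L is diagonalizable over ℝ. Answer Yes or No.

Yes

Characteristic polynomial: p(μ) = μ^3 - 3μ^2 - 36μ + 108 = (μ - 6)(μ - 3)(μ + 6).
All 3 eigenvalues are distinct, so L is diagonalizable.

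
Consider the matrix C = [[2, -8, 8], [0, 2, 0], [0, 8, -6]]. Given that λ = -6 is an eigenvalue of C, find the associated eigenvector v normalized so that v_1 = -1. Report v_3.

1

C + 6I = [[8, -8, 8], [0, 8, 0], [0, 8, 0]].
Solving (C + 6I)v = 0 gives the eigenspace spanned by (-1, 0, 1).
With v_1 = -1, v = (-1, 0, 1), so v_3 = 1.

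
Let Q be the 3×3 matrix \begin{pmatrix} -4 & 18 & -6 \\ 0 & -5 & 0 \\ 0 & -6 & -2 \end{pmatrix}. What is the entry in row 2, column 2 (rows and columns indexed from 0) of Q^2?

Characteristic polynomial: λ^3 + 11λ^2 + 38λ + 40 = (λ + 2)(λ + 4)(λ + 5), so the eigenvalues are -5, -4, -2.
λ=-5: eigenvector (-6, 1, 2).
λ=-4: eigenvector (1, 0, 0).
λ=-2: eigenvector (-3, 0, 1).
P = [[-6, 1, -3], [1, 0, 0], [2, 0, 1]], D = diag(-5, -4, -2), P⁻¹ = [[0, 1, 0], [1, 0, 3], [0, -2, 1]].
Q² = P·diag(25, 16, 4)·P⁻¹ = [[16, -126, 36], [0, 25, 0], [0, 42, 4]].
The requested entry is 4.

4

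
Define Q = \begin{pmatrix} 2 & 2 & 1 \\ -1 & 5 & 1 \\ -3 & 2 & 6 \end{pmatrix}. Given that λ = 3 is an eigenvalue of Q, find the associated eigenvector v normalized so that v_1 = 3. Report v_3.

3

Q − 3I = [[-1, 2, 1], [-1, 2, 1], [-3, 2, 3]].
Solving (Q − 3I)v = 0 gives the eigenspace spanned by (3, 0, 3).
With v_1 = 3, v = (3, 0, 3), so v_3 = 3.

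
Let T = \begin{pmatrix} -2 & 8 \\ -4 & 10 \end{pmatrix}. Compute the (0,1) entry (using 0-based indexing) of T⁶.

Characteristic polynomial: s^2 - 8s + 12 = (s - 6)(s - 2), so the eigenvalues are 2, 6.
s=6: eigenvector (1, 1).
s=2: eigenvector (-2, -1).
P = [[1, -2], [1, -1]], D = diag(6, 2), P⁻¹ = [[-1, 2], [-1, 1]].
T⁶ = P·diag(46656, 64)·P⁻¹ = [[-46528, 93184], [-46592, 93248]].
The requested entry is 93184.

93184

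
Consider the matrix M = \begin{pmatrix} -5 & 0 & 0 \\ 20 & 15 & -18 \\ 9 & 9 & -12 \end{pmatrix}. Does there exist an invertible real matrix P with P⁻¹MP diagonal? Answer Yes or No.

Yes

Characteristic polynomial: p(t) = t^3 + 2t^2 - 33t - 90 = (t - 6)(t + 3)(t + 5).
All 3 eigenvalues are distinct, so M is diagonalizable.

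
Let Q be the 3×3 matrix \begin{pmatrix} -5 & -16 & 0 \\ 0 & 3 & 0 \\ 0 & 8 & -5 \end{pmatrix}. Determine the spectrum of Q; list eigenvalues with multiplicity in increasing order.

Characteristic polynomial: p(r) = r^3 + 7r^2 - 5r - 75 = (r - 3)(r + 5)^2.
Roots (with multiplicity): -5, -5, 3.

-5, -5, 3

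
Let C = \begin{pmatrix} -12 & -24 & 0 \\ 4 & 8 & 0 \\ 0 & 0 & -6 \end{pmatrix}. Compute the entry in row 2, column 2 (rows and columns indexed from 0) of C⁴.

Characteristic polynomial: λ^3 + 10λ^2 + 24λ = λ(λ + 4)(λ + 6), so the eigenvalues are -6, -4, 0.
λ=-4: eigenvector (3, -1, 0).
λ=0: eigenvector (-2, 1, 0).
λ=-6: eigenvector (0, 0, 1).
P = [[3, -2, 0], [-1, 1, 0], [0, 0, 1]], D = diag(-4, 0, -6), P⁻¹ = [[1, 2, 0], [1, 3, 0], [0, 0, 1]].
C⁴ = P·diag(256, 0, 1296)·P⁻¹ = [[768, 1536, 0], [-256, -512, 0], [0, 0, 1296]].
The requested entry is 1296.

1296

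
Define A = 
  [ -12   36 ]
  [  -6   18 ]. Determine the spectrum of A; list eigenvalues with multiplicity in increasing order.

Characteristic polynomial: p(μ) = μ^2 - 6μ = μ(μ - 6).
Roots (with multiplicity): 0, 6.

0, 6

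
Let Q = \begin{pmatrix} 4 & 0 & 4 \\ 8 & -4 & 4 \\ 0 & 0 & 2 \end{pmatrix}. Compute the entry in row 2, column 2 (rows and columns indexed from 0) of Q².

Characteristic polynomial: s^3 - 2s^2 - 16s + 32 = (s - 4)(s - 2)(s + 4), so the eigenvalues are -4, 2, 4.
s=4: eigenvector (1, 1, 0).
s=-4: eigenvector (0, 1, 0).
s=2: eigenvector (-2, -2, 1).
P = [[1, 0, -2], [1, 1, -2], [0, 0, 1]], D = diag(4, -4, 2), P⁻¹ = [[1, 0, 2], [-1, 1, 0], [0, 0, 1]].
Q² = P·diag(16, 16, 4)·P⁻¹ = [[16, 0, 24], [0, 16, 24], [0, 0, 4]].
The requested entry is 4.

4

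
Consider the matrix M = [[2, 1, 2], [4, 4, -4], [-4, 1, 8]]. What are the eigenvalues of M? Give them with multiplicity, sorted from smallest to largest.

Characteristic polynomial: p(μ) = μ^3 - 14μ^2 + 64μ - 96 = (μ - 6)(μ - 4)^2.
Roots (with multiplicity): 4, 4, 6.

4, 4, 6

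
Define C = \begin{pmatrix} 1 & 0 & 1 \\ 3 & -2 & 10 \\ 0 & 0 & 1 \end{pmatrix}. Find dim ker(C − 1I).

1

C − 1I = [[0, 0, 1], [3, -3, 10], [0, 0, 0]].
This matrix has rank 2, so its null space has dimension 3 − 2 = 1.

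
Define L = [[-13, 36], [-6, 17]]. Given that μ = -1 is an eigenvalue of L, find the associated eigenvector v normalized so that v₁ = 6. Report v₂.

L + 1I = [[-12, 36], [-6, 18]].
Solving (L + 1I)v = 0 gives the eigenspace spanned by (6, 2).
With v₁ = 6, v = (6, 2), so v₂ = 2.

2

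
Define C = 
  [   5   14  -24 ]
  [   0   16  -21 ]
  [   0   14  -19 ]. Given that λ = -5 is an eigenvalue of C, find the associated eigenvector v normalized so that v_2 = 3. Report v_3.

C + 5I = [[10, 14, -24], [0, 21, -21], [0, 14, -14]].
Solving (C + 5I)v = 0 gives the eigenspace spanned by (3, 3, 3).
With v_2 = 3, v = (3, 3, 3), so v_3 = 3.

3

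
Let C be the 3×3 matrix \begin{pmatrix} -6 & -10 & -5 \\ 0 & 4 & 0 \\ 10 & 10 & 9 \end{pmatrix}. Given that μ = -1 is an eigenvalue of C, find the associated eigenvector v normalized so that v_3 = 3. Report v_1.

-3

C + 1I = [[-5, -10, -5], [0, 5, 0], [10, 10, 10]].
Solving (C + 1I)v = 0 gives the eigenspace spanned by (-3, 0, 3).
With v_3 = 3, v = (-3, 0, 3), so v_1 = -3.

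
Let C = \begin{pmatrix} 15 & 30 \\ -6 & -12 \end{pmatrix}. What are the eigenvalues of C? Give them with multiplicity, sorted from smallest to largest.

0, 3

Characteristic polynomial: p(t) = t^2 - 3t = t(t - 3).
Roots (with multiplicity): 0, 3.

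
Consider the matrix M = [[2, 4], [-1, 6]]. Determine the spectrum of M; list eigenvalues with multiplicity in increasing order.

4, 4

Characteristic polynomial: p(t) = t^2 - 8t + 16 = (t - 4)^2.
Roots (with multiplicity): 4, 4.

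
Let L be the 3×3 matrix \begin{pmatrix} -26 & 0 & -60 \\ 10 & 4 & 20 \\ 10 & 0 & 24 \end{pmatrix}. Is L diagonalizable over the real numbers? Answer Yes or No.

Yes

Characteristic polynomial: p(μ) = μ^3 - 2μ^2 - 32μ + 96 = (μ - 4)^2(μ + 6).
μ = 4 has algebraic multiplicity 2; rank(L − 4I) = 1, so geometric multiplicity = 2.
Every eigenvalue has geometric = algebraic multiplicity, so L is diagonalizable.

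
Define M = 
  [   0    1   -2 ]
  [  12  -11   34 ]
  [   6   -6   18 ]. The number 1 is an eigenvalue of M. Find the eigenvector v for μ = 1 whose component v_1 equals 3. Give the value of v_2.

3

M − 1I = [[-1, 1, -2], [12, -12, 34], [6, -6, 17]].
Solving (M − 1I)v = 0 gives the eigenspace spanned by (3, 3, 0).
With v_1 = 3, v = (3, 3, 0), so v_2 = 3.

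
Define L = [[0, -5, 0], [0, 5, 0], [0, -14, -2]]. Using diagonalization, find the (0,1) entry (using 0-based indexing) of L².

Characteristic polynomial: r^3 - 3r^2 - 10r = r(r - 5)(r + 2), so the eigenvalues are -2, 0, 5.
r=5: eigenvector (-1, 1, -2).
r=0: eigenvector (1, 0, 0).
r=-2: eigenvector (0, 0, 1).
P = [[-1, 1, 0], [1, 0, 0], [-2, 0, 1]], D = diag(5, 0, -2), P⁻¹ = [[0, 1, 0], [1, 1, 0], [0, 2, 1]].
L² = P·diag(25, 0, 4)·P⁻¹ = [[0, -25, 0], [0, 25, 0], [0, -42, 4]].
The requested entry is -25.

-25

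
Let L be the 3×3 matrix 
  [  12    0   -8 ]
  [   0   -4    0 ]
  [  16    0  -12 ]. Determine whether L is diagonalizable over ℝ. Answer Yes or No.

Yes

Characteristic polynomial: p(t) = t^3 + 4t^2 - 16t - 64 = (t - 4)(t + 4)^2.
t = -4 has algebraic multiplicity 2; rank(L + 4I) = 1, so geometric multiplicity = 2.
Every eigenvalue has geometric = algebraic multiplicity, so L is diagonalizable.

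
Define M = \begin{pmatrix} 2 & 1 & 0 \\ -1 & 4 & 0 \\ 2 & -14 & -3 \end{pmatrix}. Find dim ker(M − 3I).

M − 3I = [[-1, 1, 0], [-1, 1, 0], [2, -14, -6]].
This matrix has rank 2, so its null space has dimension 3 − 2 = 1.

1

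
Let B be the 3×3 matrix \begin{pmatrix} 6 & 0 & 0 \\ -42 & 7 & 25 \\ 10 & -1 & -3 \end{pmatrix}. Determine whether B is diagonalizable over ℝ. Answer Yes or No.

Characteristic polynomial: p(r) = r^3 - 10r^2 + 28r - 24 = (r - 6)(r - 2)^2.
r = 2 has algebraic multiplicity 2; rank(B − 2I) = 2, so geometric multiplicity = 1.
Geometric multiplicity < algebraic multiplicity, so B is not diagonalizable.

No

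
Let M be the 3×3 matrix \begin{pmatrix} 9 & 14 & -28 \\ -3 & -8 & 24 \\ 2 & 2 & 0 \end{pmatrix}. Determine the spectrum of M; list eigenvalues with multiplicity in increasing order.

Characteristic polynomial: p(r) = r^3 - r^2 - 22r + 40 = (r - 4)(r - 2)(r + 5).
Roots (with multiplicity): -5, 2, 4.

-5, 2, 4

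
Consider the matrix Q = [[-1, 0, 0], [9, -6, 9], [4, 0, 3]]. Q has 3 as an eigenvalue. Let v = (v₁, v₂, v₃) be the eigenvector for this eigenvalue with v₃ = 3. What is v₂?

3

Q − 3I = [[-4, 0, 0], [9, -9, 9], [4, 0, 0]].
Solving (Q − 3I)v = 0 gives the eigenspace spanned by (0, 3, 3).
With v₃ = 3, v = (0, 3, 3), so v₂ = 3.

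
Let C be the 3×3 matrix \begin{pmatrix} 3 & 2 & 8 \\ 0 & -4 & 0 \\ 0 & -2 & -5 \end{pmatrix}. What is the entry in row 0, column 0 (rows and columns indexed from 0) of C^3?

27

Characteristic polynomial: r^3 + 6r^2 - 7r - 60 = (r - 3)(r + 4)(r + 5), so the eigenvalues are -5, -4, 3.
r=3: eigenvector (1, 0, 0).
r=-4: eigenvector (2, 1, -2).
r=-5: eigenvector (-1, 0, 1).
P = [[1, 2, -1], [0, 1, 0], [0, -2, 1]], D = diag(3, -4, -5), P⁻¹ = [[1, 0, 1], [0, 1, 0], [0, 2, 1]].
C³ = P·diag(27, -64, -125)·P⁻¹ = [[27, 122, 152], [0, -64, 0], [0, -122, -125]].
The requested entry is 27.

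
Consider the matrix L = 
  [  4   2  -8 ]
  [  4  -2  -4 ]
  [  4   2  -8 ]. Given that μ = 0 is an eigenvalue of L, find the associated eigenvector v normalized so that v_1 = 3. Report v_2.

2

L = [[4, 2, -8], [4, -2, -4], [4, 2, -8]].
Solving (L)v = 0 gives the eigenspace spanned by (3, 2, 2).
With v_1 = 3, v = (3, 2, 2), so v_2 = 2.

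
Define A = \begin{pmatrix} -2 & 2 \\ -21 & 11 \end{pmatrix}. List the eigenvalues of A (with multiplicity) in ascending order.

Characteristic polynomial: p(s) = s^2 - 9s + 20 = (s - 5)(s - 4).
Roots (with multiplicity): 4, 5.

4, 5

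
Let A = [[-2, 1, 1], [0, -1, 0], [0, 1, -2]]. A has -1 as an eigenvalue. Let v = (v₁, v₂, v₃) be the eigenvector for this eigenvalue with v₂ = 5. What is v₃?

A + 1I = [[-1, 1, 1], [0, 0, 0], [0, 1, -1]].
Solving (A + 1I)v = 0 gives the eigenspace spanned by (10, 5, 5).
With v₂ = 5, v = (10, 5, 5), so v₃ = 5.

5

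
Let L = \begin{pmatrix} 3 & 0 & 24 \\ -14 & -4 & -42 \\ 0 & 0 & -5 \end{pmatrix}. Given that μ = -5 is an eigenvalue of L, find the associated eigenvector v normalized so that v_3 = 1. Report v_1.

L + 5I = [[8, 0, 24], [-14, 1, -42], [0, 0, 0]].
Solving (L + 5I)v = 0 gives the eigenspace spanned by (-3, 0, 1).
With v_3 = 1, v = (-3, 0, 1), so v_1 = -3.

-3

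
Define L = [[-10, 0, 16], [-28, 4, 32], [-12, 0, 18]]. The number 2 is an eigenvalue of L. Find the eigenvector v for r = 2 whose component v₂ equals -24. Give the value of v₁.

L − 2I = [[-12, 0, 16], [-28, 2, 32], [-12, 0, 16]].
Solving (L − 2I)v = 0 gives the eigenspace spanned by (-12, -24, -9).
With v₂ = -24, v = (-12, -24, -9), so v₁ = -12.

-12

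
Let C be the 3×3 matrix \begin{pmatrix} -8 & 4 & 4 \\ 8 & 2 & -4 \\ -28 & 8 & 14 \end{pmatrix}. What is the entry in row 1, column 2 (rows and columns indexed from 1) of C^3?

Characteristic polynomial: t^3 - 8t^2 + 12t = t(t - 6)(t - 2), so the eigenvalues are 0, 2, 6.
t=0: eigenvector (1, 0, 2).
t=2: eigenvector (2, 1, 4).
t=6: eigenvector (0, -1, 1).
P = [[1, 2, 0], [0, 1, -1], [2, 4, 1]], D = diag(0, 2, 6), P⁻¹ = [[5, -2, -2], [-2, 1, 1], [-2, 0, 1]].
C³ = P·diag(0, 8, 216)·P⁻¹ = [[-32, 16, 16], [416, 8, -208], [-496, 32, 248]].
The requested entry is 16.

16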